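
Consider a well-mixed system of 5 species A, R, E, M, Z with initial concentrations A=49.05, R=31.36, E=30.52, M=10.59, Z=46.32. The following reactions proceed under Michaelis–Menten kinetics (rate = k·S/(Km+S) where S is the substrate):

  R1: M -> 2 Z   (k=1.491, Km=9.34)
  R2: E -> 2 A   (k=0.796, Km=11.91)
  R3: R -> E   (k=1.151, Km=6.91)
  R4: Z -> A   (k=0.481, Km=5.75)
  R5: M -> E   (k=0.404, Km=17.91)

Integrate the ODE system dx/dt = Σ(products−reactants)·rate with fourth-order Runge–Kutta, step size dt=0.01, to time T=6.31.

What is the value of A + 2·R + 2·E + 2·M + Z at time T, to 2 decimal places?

Value at T = 240.31

Check how each reaction changes W = A + 2·R + 2·E + 2·M + Z (weight of products minus weight of reactants):
R1: M -> 2 Z: (1·2) − (2·1) = 2 − 2 = 0
R2: E -> 2 A: (1·2) − (2·1) = 2 − 2 = 0
R3: R -> E: (2·1) − (2·1) = 2 − 2 = 0
R4: Z -> A: (1·1) − (1·1) = 1 − 1 = 0
R5: M -> E: (2·1) − (2·1) = 2 − 2 = 0
Every reaction leaves W unchanged, so W is conserved and no simulation is needed: W(T) = W(0) = 49.05 + 2·31.36 + 2·30.52 + 2·10.59 + 46.32 = 240.31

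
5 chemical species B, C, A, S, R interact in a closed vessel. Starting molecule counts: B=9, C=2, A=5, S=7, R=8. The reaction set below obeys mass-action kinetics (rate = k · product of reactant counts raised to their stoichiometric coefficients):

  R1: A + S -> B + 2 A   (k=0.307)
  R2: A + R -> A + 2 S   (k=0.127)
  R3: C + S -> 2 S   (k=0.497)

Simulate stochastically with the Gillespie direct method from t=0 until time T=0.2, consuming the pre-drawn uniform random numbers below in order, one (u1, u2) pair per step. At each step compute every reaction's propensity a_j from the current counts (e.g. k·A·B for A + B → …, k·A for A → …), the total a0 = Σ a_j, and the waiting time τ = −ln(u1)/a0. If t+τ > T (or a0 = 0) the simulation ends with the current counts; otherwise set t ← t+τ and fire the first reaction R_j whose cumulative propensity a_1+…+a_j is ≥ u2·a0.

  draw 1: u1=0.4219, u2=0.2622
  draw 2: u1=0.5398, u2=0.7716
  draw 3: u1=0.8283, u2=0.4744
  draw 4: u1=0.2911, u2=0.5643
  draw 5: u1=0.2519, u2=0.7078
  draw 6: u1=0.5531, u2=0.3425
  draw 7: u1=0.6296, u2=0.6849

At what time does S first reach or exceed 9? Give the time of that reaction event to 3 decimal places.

Threshold first reached at t = 0.177

t=0.000: B=9 C=2 A=5 S=7 R=8
Draw 1: a1=10.745, a2=5.080, a3=6.958, a0=22.783; τ=−ln(0.4219)/22.783=0.038 → t=0.038; u2·a0=0.2622·22.783=5.974 ≤ a1=10.745 → R1 fires; B=10 C=2 A=6 S=6 R=8
Draw 2: a1=11.052, a2=6.096, a3=5.964, a0=23.112; τ=−ln(0.5398)/23.112=0.027 → t=0.065; u2·a0=0.7716·23.112=17.833; a1+a2=17.148 < 17.833 ≤ a1+…+a3=23.112 → R3 fires; B=10 C=1 A=6 S=7 R=8
Draw 3: a1=12.894, a2=6.096, a3=3.479, a0=22.469; τ=−ln(0.8283)/22.469=0.008 → t=0.073; u2·a0=0.4744·22.469=10.659 ≤ a1=12.894 → R1 fires; B=11 C=1 A=7 S=6 R=8
Draw 4: a1=12.894, a2=7.112, a3=2.982, a0=22.988; τ=−ln(0.2911)/22.988=0.054 → t=0.127; u2·a0=0.5643·22.988=12.972; a1=12.894 < 12.972 ≤ a1+a2=20.006 → R2 fires; B=11 C=1 A=7 S=8 R=7
Draw 5: a1=17.192, a2=6.223, a3=3.976, a0=27.391; τ=−ln(0.2519)/27.391=0.050 → t=0.177; u2·a0=0.7078·27.391=19.387; a1=17.192 < 19.387 ≤ a1+a2=23.415 → R2 fires; B=11 C=1 A=7 S=10 R=6
Draw 6: a1=21.490, a2=5.334, a3=4.970, a0=31.794; τ=−ln(0.5531)/31.794=0.019 → t=0.196; u2·a0=0.3425·31.794=10.889 ≤ a1=21.490 → R1 fires; B=12 C=1 A=8 S=9 R=6
Draw 7: a1=22.104, a2=6.096, a3=4.473, a0=32.673; τ=−ln(0.6296)/32.673=0.014 → t=0.210 > T=0.2: stop.
S first becomes ≥ 9 when it reaches 10 at the event at t=0.177.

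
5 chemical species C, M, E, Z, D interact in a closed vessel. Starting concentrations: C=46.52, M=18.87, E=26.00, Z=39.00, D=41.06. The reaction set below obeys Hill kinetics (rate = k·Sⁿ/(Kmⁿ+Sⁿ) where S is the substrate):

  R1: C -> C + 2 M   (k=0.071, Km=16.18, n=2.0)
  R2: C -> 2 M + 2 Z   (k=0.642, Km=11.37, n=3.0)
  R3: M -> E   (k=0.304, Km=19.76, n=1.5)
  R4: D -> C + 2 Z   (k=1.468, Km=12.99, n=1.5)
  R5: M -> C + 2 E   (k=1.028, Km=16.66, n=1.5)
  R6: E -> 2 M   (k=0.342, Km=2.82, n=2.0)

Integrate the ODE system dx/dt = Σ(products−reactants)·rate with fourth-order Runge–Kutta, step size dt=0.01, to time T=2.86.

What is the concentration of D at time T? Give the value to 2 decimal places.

D at T = 37.53

RK4 with dt=0.01: 286 steps to T=2.86. Trajectory (selected grid times):
t=0.00: C=46.52 M=18.87 E=26.00 Z=39.00 D=41.06
t=0.32: C=46.90 M=19.30 E=26.30 Z=40.20 D=40.66
t=0.64: C=47.28 M=19.73 E=26.61 Z=41.40 D=40.26
t=0.95: C=47.64 M=20.15 E=26.91 Z=42.56 D=39.88
t=1.27: C=48.03 M=20.57 E=27.23 Z=43.76 D=39.48
t=1.59: C=48.41 M=20.99 E=27.56 Z=44.95 D=39.09
t=1.91: C=48.79 M=21.41 E=27.89 Z=46.15 D=38.70
t=2.22: C=49.17 M=21.81 E=28.21 Z=47.30 D=38.32
t=2.54: C=49.56 M=22.23 E=28.56 Z=48.49 D=37.92
t=2.86: C=49.94 M=22.64 E=28.90 Z=49.68 D=37.53
Read off D at T=2.86: 37.53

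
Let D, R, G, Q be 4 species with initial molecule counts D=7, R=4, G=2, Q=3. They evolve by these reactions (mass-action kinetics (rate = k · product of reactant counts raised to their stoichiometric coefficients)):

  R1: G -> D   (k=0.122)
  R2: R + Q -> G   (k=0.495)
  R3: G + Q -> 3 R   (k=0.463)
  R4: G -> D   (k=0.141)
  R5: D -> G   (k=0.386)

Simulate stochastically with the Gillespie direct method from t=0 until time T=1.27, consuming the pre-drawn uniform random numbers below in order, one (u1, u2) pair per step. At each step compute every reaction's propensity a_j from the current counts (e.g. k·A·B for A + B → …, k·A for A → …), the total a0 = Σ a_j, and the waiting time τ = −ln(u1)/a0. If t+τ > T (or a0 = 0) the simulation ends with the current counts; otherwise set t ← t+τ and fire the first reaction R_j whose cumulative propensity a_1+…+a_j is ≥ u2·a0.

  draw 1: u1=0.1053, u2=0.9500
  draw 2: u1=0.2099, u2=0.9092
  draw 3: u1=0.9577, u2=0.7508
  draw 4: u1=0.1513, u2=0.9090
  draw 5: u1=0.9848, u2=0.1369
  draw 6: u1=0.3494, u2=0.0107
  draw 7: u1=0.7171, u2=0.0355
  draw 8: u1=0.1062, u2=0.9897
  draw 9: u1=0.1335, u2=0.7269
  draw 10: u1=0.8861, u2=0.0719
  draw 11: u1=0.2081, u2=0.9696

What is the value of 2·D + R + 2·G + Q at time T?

Value at T = 25

Check how each reaction changes W = 2·D + R + 2·G + Q (weight of products minus weight of reactants):
R1: G -> D: (2·1) − (2·1) = 2 − 2 = 0
R2: R + Q -> G: (2·1) − (1·1 + 1·1) = 2 − 2 = 0
R3: G + Q -> 3 R: (1·3) − (2·1 + 1·1) = 3 − 3 = 0
R4: G -> D: (2·1) − (2·1) = 2 − 2 = 0
R5: D -> G: (2·1) − (2·1) = 2 − 2 = 0
Every reaction leaves W unchanged, so W is conserved and no simulation is needed: W(T) = W(0) = 2·7 + 4 + 2·2 + 3 = 25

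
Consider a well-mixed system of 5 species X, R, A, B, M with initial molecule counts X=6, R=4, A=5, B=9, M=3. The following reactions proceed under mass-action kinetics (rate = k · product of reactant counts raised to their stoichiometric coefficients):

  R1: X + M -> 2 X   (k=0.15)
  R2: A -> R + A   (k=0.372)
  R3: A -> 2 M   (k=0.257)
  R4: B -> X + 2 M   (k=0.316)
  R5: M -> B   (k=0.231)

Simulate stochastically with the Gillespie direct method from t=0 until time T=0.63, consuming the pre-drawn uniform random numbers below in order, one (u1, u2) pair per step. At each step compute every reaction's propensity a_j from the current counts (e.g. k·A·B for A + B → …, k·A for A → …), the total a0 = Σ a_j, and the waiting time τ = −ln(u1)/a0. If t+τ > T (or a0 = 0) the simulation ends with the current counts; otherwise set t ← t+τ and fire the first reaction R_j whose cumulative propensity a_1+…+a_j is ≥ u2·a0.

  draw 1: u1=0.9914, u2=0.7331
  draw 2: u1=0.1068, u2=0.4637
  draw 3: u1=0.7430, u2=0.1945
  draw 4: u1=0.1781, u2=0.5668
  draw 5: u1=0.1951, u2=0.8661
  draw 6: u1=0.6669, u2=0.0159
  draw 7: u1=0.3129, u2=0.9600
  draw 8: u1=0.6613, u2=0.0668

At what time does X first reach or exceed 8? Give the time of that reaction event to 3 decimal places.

Threshold first reached at t = 0.211

t=0.000: X=6 R=4 A=5 B=9 M=3
Draw 1: a1=2.700, a2=1.860, a3=1.285, a4=2.844, a5=0.693, a0=9.382; τ=−ln(0.9914)/9.382=0.001 → t=0.001; u2·a0=0.7331·9.382=6.878; a1+…+a3=5.845 < 6.878 ≤ a1+…+a4=8.689 → R4 fires; X=7 R=4 A=5 B=8 M=5
Draw 2: a1=5.250, a2=1.860, a3=1.285, a4=2.528, a5=1.155, a0=12.078; τ=−ln(0.1068)/12.078=0.185 → t=0.186; u2·a0=0.4637·12.078=5.601; a1=5.250 < 5.601 ≤ a1+a2=7.110 → R2 fires; X=7 R=5 A=5 B=8 M=5
Draw 3: a1=5.250, a2=1.860, a3=1.285, a4=2.528, a5=1.155, a0=12.078; τ=−ln(0.7430)/12.078=0.025 → t=0.211; u2·a0=0.1945·12.078=2.349 ≤ a1=5.250 → R1 fires; X=8 R=5 A=5 B=8 M=4
Draw 4: a1=4.800, a2=1.860, a3=1.285, a4=2.528, a5=0.924, a0=11.397; τ=−ln(0.1781)/11.397=0.151 → t=0.362; u2·a0=0.5668·11.397=6.460; a1=4.800 < 6.460 ≤ a1+a2=6.660 → R2 fires; X=8 R=6 A=5 B=8 M=4
Draw 5: a1=4.800, a2=1.860, a3=1.285, a4=2.528, a5=0.924, a0=11.397; τ=−ln(0.1951)/11.397=0.143 → t=0.505; u2·a0=0.8661·11.397=9.871; a1+…+a3=7.945 < 9.871 ≤ a1+…+a4=10.473 → R4 fires; X=9 R=6 A=5 B=7 M=6
Draw 6: a1=8.100, a2=1.860, a3=1.285, a4=2.212, a5=1.386, a0=14.843; τ=−ln(0.6669)/14.843=0.027 → t=0.533; u2·a0=0.0159·14.843=0.236 ≤ a1=8.100 → R1 fires; X=10 R=6 A=5 B=7 M=5
Draw 7: a1=7.500, a2=1.860, a3=1.285, a4=2.212, a5=1.155, a0=14.012; τ=−ln(0.3129)/14.012=0.083 → t=0.616; u2·a0=0.9600·14.012=13.452; a1+…+a4=12.857 < 13.452 ≤ a1+…+a5=14.012 → R5 fires; X=10 R=6 A=5 B=8 M=4
Draw 8: a1=6.000, a2=1.860, a3=1.285, a4=2.528, a5=0.924, a0=12.597; τ=−ln(0.6613)/12.597=0.033 → t=0.649 > T=0.63: stop.
X first becomes ≥ 8 when it reaches 8 at the event at t=0.211.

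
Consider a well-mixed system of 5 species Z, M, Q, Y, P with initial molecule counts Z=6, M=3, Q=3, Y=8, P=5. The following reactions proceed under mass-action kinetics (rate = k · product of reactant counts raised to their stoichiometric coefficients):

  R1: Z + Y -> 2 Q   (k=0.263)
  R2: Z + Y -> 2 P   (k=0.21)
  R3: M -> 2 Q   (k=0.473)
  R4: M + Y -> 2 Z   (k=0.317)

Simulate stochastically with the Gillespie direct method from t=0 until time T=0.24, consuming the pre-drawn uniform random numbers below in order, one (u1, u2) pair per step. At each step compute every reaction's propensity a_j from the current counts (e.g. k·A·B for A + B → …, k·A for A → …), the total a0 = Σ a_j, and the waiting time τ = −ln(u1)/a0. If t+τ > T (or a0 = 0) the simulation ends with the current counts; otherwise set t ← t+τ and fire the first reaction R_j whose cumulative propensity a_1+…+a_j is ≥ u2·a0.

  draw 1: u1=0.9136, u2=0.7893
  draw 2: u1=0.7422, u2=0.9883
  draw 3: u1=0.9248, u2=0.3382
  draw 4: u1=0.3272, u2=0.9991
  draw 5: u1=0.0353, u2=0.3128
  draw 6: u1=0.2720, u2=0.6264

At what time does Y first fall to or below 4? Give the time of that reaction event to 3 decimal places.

Threshold first reached at t = 0.063

t=0.000: Z=6 M=3 Q=3 Y=8 P=5
Draw 1: a1=12.624, a2=10.080, a3=1.419, a4=7.608, a0=31.731; τ=−ln(0.9136)/31.731=0.003 → t=0.003; u2·a0=0.7893·31.731=25.045; a1+…+a3=24.123 < 25.045 ≤ a1+…+a4=31.731 → R4 fires; Z=8 M=2 Q=3 Y=7 P=5
Draw 2: a1=14.728, a2=11.760, a3=0.946, a4=4.438, a0=31.872; τ=−ln(0.7422)/31.872=0.009 → t=0.012; u2·a0=0.9883·31.872=31.499; a1+…+a3=27.434 < 31.499 ≤ a1+…+a4=31.872 → R4 fires; Z=10 M=1 Q=3 Y=6 P=5
Draw 3: a1=15.780, a2=12.600, a3=0.473, a4=1.902, a0=30.755; τ=−ln(0.9248)/30.755=0.003 → t=0.015; u2·a0=0.3382·30.755=10.401 ≤ a1=15.780 → R1 fires; Z=9 M=1 Q=5 Y=5 P=5
Draw 4: a1=11.835, a2=9.450, a3=0.473, a4=1.585, a0=23.343; τ=−ln(0.3272)/23.343=0.048 → t=0.063; u2·a0=0.9991·23.343=23.322; a1+…+a3=21.758 < 23.322 ≤ a1+…+a4=23.343 → R4 fires; Z=11 M=0 Q=5 Y=4 P=5
Draw 5: a1=11.572, a2=9.240, a3=0.000, a4=0.000, a0=20.812; τ=−ln(0.0353)/20.812=0.161 → t=0.223; u2·a0=0.3128·20.812=6.510 ≤ a1=11.572 → R1 fires; Z=10 M=0 Q=7 Y=3 P=5
Draw 6: a1=7.890, a2=6.300, a3=0.000, a4=0.000, a0=14.190; τ=−ln(0.2720)/14.190=0.092 → t=0.315 > T=0.24: stop.
Y first becomes ≤ 4 when it reaches 4 at the event at t=0.063.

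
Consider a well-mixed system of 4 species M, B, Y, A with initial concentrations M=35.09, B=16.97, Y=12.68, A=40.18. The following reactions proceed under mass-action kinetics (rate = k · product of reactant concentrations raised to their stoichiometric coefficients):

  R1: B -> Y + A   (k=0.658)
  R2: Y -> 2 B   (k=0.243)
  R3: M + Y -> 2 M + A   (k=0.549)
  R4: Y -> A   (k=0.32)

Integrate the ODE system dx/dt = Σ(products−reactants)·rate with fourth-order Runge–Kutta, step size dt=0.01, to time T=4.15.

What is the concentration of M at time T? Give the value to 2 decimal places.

RK4 with dt=0.01: 415 steps to T=4.15. Trajectory (selected grid times):
t=0.00: M=35.09 B=16.97 Y=12.68 A=40.18
t=0.46: M=51.58 B=12.80 Y=0.30 A=61.40
t=0.92: M=54.96 B=9.51 Y=0.21 A=68.17
t=1.38: M=57.46 B=7.06 Y=0.15 A=73.19
t=1.84: M=59.32 B=5.24 Y=0.11 A=76.91
t=2.31: M=60.72 B=3.86 Y=0.08 A=79.72
t=2.77: M=61.74 B=2.87 Y=0.06 A=81.76
t=3.23: M=62.49 B=2.13 Y=0.04 A=83.27
t=3.69: M=63.05 B=1.58 Y=0.03 A=84.39
t=4.15: M=63.46 B=1.17 Y=0.02 A=85.22
Read off M at T=4.15: 63.46

M at T = 63.46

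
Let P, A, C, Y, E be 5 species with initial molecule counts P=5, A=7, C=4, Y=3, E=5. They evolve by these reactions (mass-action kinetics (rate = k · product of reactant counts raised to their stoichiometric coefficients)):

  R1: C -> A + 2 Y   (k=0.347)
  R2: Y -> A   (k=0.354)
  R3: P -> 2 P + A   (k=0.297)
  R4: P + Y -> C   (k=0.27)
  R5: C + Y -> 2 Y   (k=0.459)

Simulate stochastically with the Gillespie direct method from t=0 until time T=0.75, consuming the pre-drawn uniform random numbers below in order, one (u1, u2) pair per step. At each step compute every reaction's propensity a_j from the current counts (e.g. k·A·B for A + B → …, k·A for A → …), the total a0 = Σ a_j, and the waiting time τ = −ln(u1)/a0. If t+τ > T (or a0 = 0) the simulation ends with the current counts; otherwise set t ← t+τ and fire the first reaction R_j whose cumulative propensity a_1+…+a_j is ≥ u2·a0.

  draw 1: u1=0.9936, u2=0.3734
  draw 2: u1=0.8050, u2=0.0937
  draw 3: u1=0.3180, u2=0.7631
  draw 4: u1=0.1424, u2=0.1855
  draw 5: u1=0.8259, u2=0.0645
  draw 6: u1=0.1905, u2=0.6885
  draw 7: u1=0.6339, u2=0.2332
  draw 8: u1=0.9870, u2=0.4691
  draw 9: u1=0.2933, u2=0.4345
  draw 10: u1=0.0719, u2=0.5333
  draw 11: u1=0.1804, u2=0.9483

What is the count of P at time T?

t=0.000: P=5 A=7 C=4 Y=3 E=5
Draw 1: a1=1.388, a2=1.062, a3=1.485, a4=4.050, a5=5.508, a0=13.493; τ=−ln(0.9936)/13.493=0.000 → t=0.000; u2·a0=0.3734·13.493=5.038; a1+…+a3=3.935 < 5.038 ≤ a1+…+a4=7.985 → R4 fires; P=4 A=7 C=5 Y=2 E=5
Draw 2: a1=1.735, a2=0.708, a3=1.188, a4=2.160, a5=4.590, a0=10.381; τ=−ln(0.8050)/10.381=0.021 → t=0.021; u2·a0=0.0937·10.381=0.973 ≤ a1=1.735 → R1 fires; P=4 A=8 C=4 Y=4 E=5
Draw 3: a1=1.388, a2=1.416, a3=1.188, a4=4.320, a5=7.344, a0=15.656; τ=−ln(0.3180)/15.656=0.073 → t=0.095; u2·a0=0.7631·15.656=11.947; a1+…+a4=8.312 < 11.947 ≤ a1+…+a5=15.656 → R5 fires; P=4 A=8 C=3 Y=5 E=5
Draw 4: a1=1.041, a2=1.770, a3=1.188, a4=5.400, a5=6.885, a0=16.284; τ=−ln(0.1424)/16.284=0.120 → t=0.214; u2·a0=0.1855·16.284=3.021; a1+a2=2.811 < 3.021 ≤ a1+…+a3=3.999 → R3 fires; P=5 A=9 C=3 Y=5 E=5
Draw 5: a1=1.041, a2=1.770, a3=1.485, a4=6.750, a5=6.885, a0=17.931; τ=−ln(0.8259)/17.931=0.011 → t=0.225; u2·a0=0.0645·17.931=1.157; a1=1.041 < 1.157 ≤ a1+a2=2.811 → R2 fires; P=5 A=10 C=3 Y=4 E=5
Draw 6: a1=1.041, a2=1.416, a3=1.485, a4=5.400, a5=5.508, a0=14.850; τ=−ln(0.1905)/14.850=0.112 → t=0.337; u2·a0=0.6885·14.850=10.224; a1+…+a4=9.342 < 10.224 ≤ a1+…+a5=14.850 → R5 fires; P=5 A=10 C=2 Y=5 E=5
Draw 7: a1=0.694, a2=1.770, a3=1.485, a4=6.750, a5=4.590, a0=15.289; τ=−ln(0.6339)/15.289=0.030 → t=0.366; u2·a0=0.2332·15.289=3.565; a1+a2=2.464 < 3.565 ≤ a1+…+a3=3.949 → R3 fires; P=6 A=11 C=2 Y=5 E=5
Draw 8: a1=0.694, a2=1.770, a3=1.782, a4=8.100, a5=4.590, a0=16.936; τ=−ln(0.9870)/16.936=0.001 → t=0.367; u2·a0=0.4691·16.936=7.945; a1+…+a3=4.246 < 7.945 ≤ a1+…+a4=12.346 → R4 fires; P=5 A=11 C=3 Y=4 E=5
Draw 9: a1=1.041, a2=1.416, a3=1.485, a4=5.400, a5=5.508, a0=14.850; τ=−ln(0.2933)/14.850=0.083 → t=0.450; u2·a0=0.4345·14.850=6.452; a1+…+a3=3.942 < 6.452 ≤ a1+…+a4=9.342 → R4 fires; P=4 A=11 C=4 Y=3 E=5
Draw 10: a1=1.388, a2=1.062, a3=1.188, a4=3.240, a5=5.508, a0=12.386; τ=−ln(0.0719)/12.386=0.213 → t=0.662; u2·a0=0.5333·12.386=6.605; a1+…+a3=3.638 < 6.605 ≤ a1+…+a4=6.878 → R4 fires; P=3 A=11 C=5 Y=2 E=5
Draw 11: a1=1.735, a2=0.708, a3=0.891, a4=1.620, a5=4.590, a0=9.544; τ=−ln(0.1804)/9.544=0.179 → t=0.842 > T=0.75: stop.
Read off P at T=0.75: 3

P at T = 3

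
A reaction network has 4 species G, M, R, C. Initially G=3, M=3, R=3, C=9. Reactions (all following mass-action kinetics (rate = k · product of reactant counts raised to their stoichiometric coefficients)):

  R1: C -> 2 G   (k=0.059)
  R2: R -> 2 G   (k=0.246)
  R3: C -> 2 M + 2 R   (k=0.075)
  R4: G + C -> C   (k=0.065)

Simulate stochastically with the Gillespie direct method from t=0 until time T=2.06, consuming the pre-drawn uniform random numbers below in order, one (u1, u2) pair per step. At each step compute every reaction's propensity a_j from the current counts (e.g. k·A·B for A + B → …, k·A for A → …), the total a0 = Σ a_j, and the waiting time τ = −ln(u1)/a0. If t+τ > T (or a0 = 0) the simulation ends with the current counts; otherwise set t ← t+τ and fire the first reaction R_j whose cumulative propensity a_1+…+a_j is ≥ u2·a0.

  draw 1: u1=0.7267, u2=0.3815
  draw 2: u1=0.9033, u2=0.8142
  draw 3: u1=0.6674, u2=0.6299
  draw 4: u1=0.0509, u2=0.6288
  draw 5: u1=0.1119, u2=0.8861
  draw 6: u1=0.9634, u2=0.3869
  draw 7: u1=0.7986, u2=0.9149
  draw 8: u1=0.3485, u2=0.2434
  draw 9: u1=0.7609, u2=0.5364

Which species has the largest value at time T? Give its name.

Dominant species at T: M

t=0.000: G=3 M=3 R=3 C=9
Draw 1: a1=0.531, a2=0.738, a3=0.675, a4=1.755, a0=3.699; τ=−ln(0.7267)/3.699=0.086 → t=0.086; u2·a0=0.3815·3.699=1.411; a1+a2=1.269 < 1.411 ≤ a1+…+a3=1.944 → R3 fires; G=3 M=5 R=5 C=8
Draw 2: a1=0.472, a2=1.230, a3=0.600, a4=1.560, a0=3.862; τ=−ln(0.9033)/3.862=0.026 → t=0.113; u2·a0=0.8142·3.862=3.144; a1+…+a3=2.302 < 3.144 ≤ a1+…+a4=3.862 → R4 fires; G=2 M=5 R=5 C=8
Draw 3: a1=0.472, a2=1.230, a3=0.600, a4=1.040, a0=3.342; τ=−ln(0.6674)/3.342=0.121 → t=0.234; u2·a0=0.6299·3.342=2.105; a1+a2=1.702 < 2.105 ≤ a1+…+a3=2.302 → R3 fires; G=2 M=7 R=7 C=7
Draw 4: a1=0.413, a2=1.722, a3=0.525, a4=0.910, a0=3.570; τ=−ln(0.0509)/3.570=0.834 → t=1.068; u2·a0=0.6288·3.570=2.245; a1+a2=2.135 < 2.245 ≤ a1+…+a3=2.660 → R3 fires; G=2 M=9 R=9 C=6
Draw 5: a1=0.354, a2=2.214, a3=0.450, a4=0.780, a0=3.798; τ=−ln(0.1119)/3.798=0.577 → t=1.644; u2·a0=0.8861·3.798=3.365; a1+…+a3=3.018 < 3.365 ≤ a1+…+a4=3.798 → R4 fires; G=1 M=9 R=9 C=6
Draw 6: a1=0.354, a2=2.214, a3=0.450, a4=0.390, a0=3.408; τ=−ln(0.9634)/3.408=0.011 → t=1.655; u2·a0=0.3869·3.408=1.319; a1=0.354 < 1.319 ≤ a1+a2=2.568 → R2 fires; G=3 M=9 R=8 C=6
Draw 7: a1=0.354, a2=1.968, a3=0.450, a4=1.170, a0=3.942; τ=−ln(0.7986)/3.942=0.057 → t=1.712; u2·a0=0.9149·3.942=3.607; a1+…+a3=2.772 < 3.607 ≤ a1+…+a4=3.942 → R4 fires; G=2 M=9 R=8 C=6
Draw 8: a1=0.354, a2=1.968, a3=0.450, a4=0.780, a0=3.552; τ=−ln(0.3485)/3.552=0.297 → t=2.009; u2·a0=0.2434·3.552=0.865; a1=0.354 < 0.865 ≤ a1+a2=2.322 → R2 fires; G=4 M=9 R=7 C=6
Draw 9: a1=0.354, a2=1.722, a3=0.450, a4=1.560, a0=4.086; τ=−ln(0.7609)/4.086=0.067 → t=2.076 > T=2.06: stop.
At T=2.06: G=4 M=9 R=7 C=6; the largest is M.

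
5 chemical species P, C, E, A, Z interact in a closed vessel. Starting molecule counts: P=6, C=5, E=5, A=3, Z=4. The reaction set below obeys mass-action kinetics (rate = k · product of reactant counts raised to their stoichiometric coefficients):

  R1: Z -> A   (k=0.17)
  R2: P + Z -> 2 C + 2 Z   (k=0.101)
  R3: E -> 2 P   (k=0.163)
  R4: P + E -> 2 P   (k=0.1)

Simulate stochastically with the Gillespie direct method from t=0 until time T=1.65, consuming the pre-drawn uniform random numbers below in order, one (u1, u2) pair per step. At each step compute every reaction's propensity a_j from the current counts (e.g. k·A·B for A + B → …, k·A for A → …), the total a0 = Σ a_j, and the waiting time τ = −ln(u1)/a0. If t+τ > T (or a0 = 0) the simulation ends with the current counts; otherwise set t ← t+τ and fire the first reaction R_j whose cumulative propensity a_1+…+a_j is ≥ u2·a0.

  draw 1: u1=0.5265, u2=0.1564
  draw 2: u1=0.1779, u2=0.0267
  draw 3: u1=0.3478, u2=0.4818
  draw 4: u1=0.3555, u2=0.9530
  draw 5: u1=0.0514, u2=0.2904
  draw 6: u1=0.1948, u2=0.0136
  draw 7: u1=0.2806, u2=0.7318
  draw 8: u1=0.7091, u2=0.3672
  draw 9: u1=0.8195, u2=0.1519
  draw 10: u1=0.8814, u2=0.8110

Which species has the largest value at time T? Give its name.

Dominant species at T: C

t=0.000: P=6 C=5 E=5 A=3 Z=4
Draw 1: a1=0.680, a2=2.424, a3=0.815, a4=3.000, a0=6.919; τ=−ln(0.5265)/6.919=0.093 → t=0.093; u2·a0=0.1564·6.919=1.082; a1=0.680 < 1.082 ≤ a1+a2=3.104 → R2 fires; P=5 C=7 E=5 A=3 Z=5
Draw 2: a1=0.850, a2=2.525, a3=0.815, a4=2.500, a0=6.690; τ=−ln(0.1779)/6.690=0.258 → t=0.351; u2·a0=0.0267·6.690=0.179 ≤ a1=0.850 → R1 fires; P=5 C=7 E=5 A=4 Z=4
Draw 3: a1=0.680, a2=2.020, a3=0.815, a4=2.500, a0=6.015; τ=−ln(0.3478)/6.015=0.176 → t=0.526; u2·a0=0.4818·6.015=2.898; a1+a2=2.700 < 2.898 ≤ a1+…+a3=3.515 → R3 fires; P=7 C=7 E=4 A=4 Z=4
Draw 4: a1=0.680, a2=2.828, a3=0.652, a4=2.800, a0=6.960; τ=−ln(0.3555)/6.960=0.149 → t=0.675; u2·a0=0.9530·6.960=6.633; a1+…+a3=4.160 < 6.633 ≤ a1+…+a4=6.960 → R4 fires; P=8 C=7 E=3 A=4 Z=4
Draw 5: a1=0.680, a2=3.232, a3=0.489, a4=2.400, a0=6.801; τ=−ln(0.0514)/6.801=0.436 → t=1.111; u2·a0=0.2904·6.801=1.975; a1=0.680 < 1.975 ≤ a1+a2=3.912 → R2 fires; P=7 C=9 E=3 A=4 Z=5
Draw 6: a1=0.850, a2=3.535, a3=0.489, a4=2.100, a0=6.974; τ=−ln(0.1948)/6.974=0.235 → t=1.346; u2·a0=0.0136·6.974=0.095 ≤ a1=0.850 → R1 fires; P=7 C=9 E=3 A=5 Z=4
Draw 7: a1=0.680, a2=2.828, a3=0.489, a4=2.100, a0=6.097; τ=−ln(0.2806)/6.097=0.208 → t=1.554; u2·a0=0.7318·6.097=4.462; a1+…+a3=3.997 < 4.462 ≤ a1+…+a4=6.097 → R4 fires; P=8 C=9 E=2 A=5 Z=4
Draw 8: a1=0.680, a2=3.232, a3=0.326, a4=1.600, a0=5.838; τ=−ln(0.7091)/5.838=0.059 → t=1.613; u2·a0=0.3672·5.838=2.144; a1=0.680 < 2.144 ≤ a1+a2=3.912 → R2 fires; P=7 C=11 E=2 A=5 Z=5
Draw 9: a1=0.850, a2=3.535, a3=0.326, a4=1.400, a0=6.111; τ=−ln(0.8195)/6.111=0.033 → t=1.646; u2·a0=0.1519·6.111=0.928; a1=0.850 < 0.928 ≤ a1+a2=4.385 → R2 fires; P=6 C=13 E=2 A=5 Z=6
Draw 10: a1=1.020, a2=3.636, a3=0.326, a4=1.200, a0=6.182; τ=−ln(0.8814)/6.182=0.020 → t=1.666 > T=1.65: stop.
At T=1.65: P=6 C=13 E=2 A=5 Z=6; the largest is C.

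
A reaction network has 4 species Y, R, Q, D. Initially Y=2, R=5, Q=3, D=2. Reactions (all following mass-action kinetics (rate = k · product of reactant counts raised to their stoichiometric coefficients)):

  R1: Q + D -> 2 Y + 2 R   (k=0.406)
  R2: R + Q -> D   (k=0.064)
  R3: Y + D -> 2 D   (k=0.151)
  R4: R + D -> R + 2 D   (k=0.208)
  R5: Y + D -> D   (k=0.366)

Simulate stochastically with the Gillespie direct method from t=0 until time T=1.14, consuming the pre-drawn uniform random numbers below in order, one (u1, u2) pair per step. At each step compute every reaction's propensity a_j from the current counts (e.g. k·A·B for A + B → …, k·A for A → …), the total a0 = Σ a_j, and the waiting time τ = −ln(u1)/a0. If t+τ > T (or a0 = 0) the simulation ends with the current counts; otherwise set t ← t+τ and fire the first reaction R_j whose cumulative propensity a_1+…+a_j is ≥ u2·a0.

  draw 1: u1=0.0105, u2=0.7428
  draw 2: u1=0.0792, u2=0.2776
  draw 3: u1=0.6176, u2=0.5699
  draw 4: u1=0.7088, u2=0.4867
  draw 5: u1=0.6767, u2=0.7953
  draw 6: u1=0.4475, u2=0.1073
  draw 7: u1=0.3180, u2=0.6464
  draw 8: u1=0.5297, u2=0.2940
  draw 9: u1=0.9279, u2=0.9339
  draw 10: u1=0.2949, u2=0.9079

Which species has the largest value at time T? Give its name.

Dominant species at T: R

t=0.000: Y=2 R=5 Q=3 D=2
Draw 1: a1=2.436, a2=0.960, a3=0.604, a4=2.080, a5=1.464, a0=7.544; τ=−ln(0.0105)/7.544=0.604 → t=0.604; u2·a0=0.7428·7.544=5.604; a1+…+a3=4.000 < 5.604 ≤ a1+…+a4=6.080 → R4 fires; Y=2 R=5 Q=3 D=3
Draw 2: a1=3.654, a2=0.960, a3=0.906, a4=3.120, a5=2.196, a0=10.836; τ=−ln(0.0792)/10.836=0.234 → t=0.838; u2·a0=0.2776·10.836=3.008 ≤ a1=3.654 → R1 fires; Y=4 R=7 Q=2 D=2
Draw 3: a1=1.624, a2=0.896, a3=1.208, a4=2.912, a5=2.928, a0=9.568; τ=−ln(0.6176)/9.568=0.050 → t=0.888; u2·a0=0.5699·9.568=5.453; a1+…+a3=3.728 < 5.453 ≤ a1+…+a4=6.640 → R4 fires; Y=4 R=7 Q=2 D=3
Draw 4: a1=2.436, a2=0.896, a3=1.812, a4=4.368, a5=4.392, a0=13.904; τ=−ln(0.7088)/13.904=0.025 → t=0.913; u2·a0=0.4867·13.904=6.767; a1+…+a3=5.144 < 6.767 ≤ a1+…+a4=9.512 → R4 fires; Y=4 R=7 Q=2 D=4
Draw 5: a1=3.248, a2=0.896, a3=2.416, a4=5.824, a5=5.856, a0=18.240; τ=−ln(0.6767)/18.240=0.021 → t=0.935; u2·a0=0.7953·18.240=14.506; a1+…+a4=12.384 < 14.506 ≤ a1+…+a5=18.240 → R5 fires; Y=3 R=7 Q=2 D=4
Draw 6: a1=3.248, a2=0.896, a3=1.812, a4=5.824, a5=4.392, a0=16.172; τ=−ln(0.4475)/16.172=0.050 → t=0.984; u2·a0=0.1073·16.172=1.735 ≤ a1=3.248 → R1 fires; Y=5 R=9 Q=1 D=3
Draw 7: a1=1.218, a2=0.576, a3=2.265, a4=5.616, a5=5.490, a0=15.165; τ=−ln(0.3180)/15.165=0.076 → t=1.060; u2·a0=0.6464·15.165=9.803; a1+…+a4=9.675 < 9.803 ≤ a1+…+a5=15.165 → R5 fires; Y=4 R=9 Q=1 D=3
Draw 8: a1=1.218, a2=0.576, a3=1.812, a4=5.616, a5=4.392, a0=13.614; τ=−ln(0.5297)/13.614=0.047 → t=1.106; u2·a0=0.2940·13.614=4.003; a1+…+a3=3.606 < 4.003 ≤ a1+…+a4=9.222 → R4 fires; Y=4 R=9 Q=1 D=4
Draw 9: a1=1.624, a2=0.576, a3=2.416, a4=7.488, a5=5.856, a0=17.960; τ=−ln(0.9279)/17.960=0.004 → t=1.111; u2·a0=0.9339·17.960=16.773; a1+…+a4=12.104 < 16.773 ≤ a1+…+a5=17.960 → R5 fires; Y=3 R=9 Q=1 D=4
Draw 10: a1=1.624, a2=0.576, a3=1.812, a4=7.488, a5=4.392, a0=15.892; τ=−ln(0.2949)/15.892=0.077 → t=1.187 > T=1.14: stop.
At T=1.14: Y=3 R=9 Q=1 D=4; the largest is R.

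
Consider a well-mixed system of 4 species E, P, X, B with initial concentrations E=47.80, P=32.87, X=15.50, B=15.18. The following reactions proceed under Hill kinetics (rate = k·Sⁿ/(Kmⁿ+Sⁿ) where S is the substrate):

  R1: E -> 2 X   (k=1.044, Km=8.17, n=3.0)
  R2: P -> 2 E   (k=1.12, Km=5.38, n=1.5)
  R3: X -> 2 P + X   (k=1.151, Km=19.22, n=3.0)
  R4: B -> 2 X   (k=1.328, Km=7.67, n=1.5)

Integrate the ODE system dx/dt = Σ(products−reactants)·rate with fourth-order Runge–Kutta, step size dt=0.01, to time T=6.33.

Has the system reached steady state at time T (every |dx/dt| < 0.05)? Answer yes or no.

RK4 with dt=0.01: 633 steps to T=6.33. Trajectory (selected grid times):
t=0.00: E=47.80 P=32.87 X=15.50 B=15.18
t=0.70: E=48.54 P=32.79 X=18.31 B=14.50
t=1.41: E=49.30 P=32.89 X=21.13 B=13.83
t=2.11: E=50.04 P=33.15 X=23.89 B=13.18
t=2.81: E=50.79 P=33.53 X=26.62 B=12.54
t=3.52: E=51.54 P=34.01 X=29.35 B=11.91
t=4.22: E=52.29 P=34.57 X=32.02 B=11.31
t=4.92: E=53.04 P=35.18 X=34.65 B=10.72
t=5.63: E=53.80 P=35.85 X=37.29 B=10.14
t=6.33: E=54.56 P=36.54 X=39.84 B=9.59
Rates at T: R1=1.0405, R2=1.0601, R3=1.0348, R4=0.7742
dx/dt at T (Σ net stoichiometry × rate): E=+1.0797, P=+1.0096, X=+3.6294, B=-0.7742
Largest |dx/dt| is |+3.6294| (X) ≥ 0.05 → not steady.

Steady state at T: no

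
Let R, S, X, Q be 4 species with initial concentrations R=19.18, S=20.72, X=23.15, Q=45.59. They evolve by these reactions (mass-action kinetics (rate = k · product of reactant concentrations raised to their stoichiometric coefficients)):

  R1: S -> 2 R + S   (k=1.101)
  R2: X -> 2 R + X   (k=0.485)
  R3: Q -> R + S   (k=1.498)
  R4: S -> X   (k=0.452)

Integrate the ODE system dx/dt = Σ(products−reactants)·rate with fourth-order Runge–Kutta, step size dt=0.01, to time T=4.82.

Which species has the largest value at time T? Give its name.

Dominant species at T: R

RK4 with dt=0.01: 482 steps to T=4.82. Trajectory (selected grid times):
t=0.00: R=19.18 S=20.72 X=23.15 Q=45.59
t=0.54: R=95.94 S=38.31 X=30.85 Q=20.30
t=1.07: R=171.88 S=39.88 X=40.40 Q=9.18
t=1.61: R=245.84 S=35.69 X=49.68 Q=4.09
t=2.14: R=314.10 S=30.05 X=57.56 Q=1.85
t=2.68: R=379.41 S=24.43 X=64.20 Q=0.82
t=3.21: R=439.91 S=19.62 X=69.46 Q=0.37
t=3.75: R=498.49 S=15.55 X=73.74 Q=0.17
t=4.28: R=553.58 S=12.32 X=77.06 Q=0.07
t=4.82: R=607.74 S=9.69 X=79.74 Q=0.03
At T=4.82: R=607.74 S=9.69 X=79.74 Q=0.03; the largest is R.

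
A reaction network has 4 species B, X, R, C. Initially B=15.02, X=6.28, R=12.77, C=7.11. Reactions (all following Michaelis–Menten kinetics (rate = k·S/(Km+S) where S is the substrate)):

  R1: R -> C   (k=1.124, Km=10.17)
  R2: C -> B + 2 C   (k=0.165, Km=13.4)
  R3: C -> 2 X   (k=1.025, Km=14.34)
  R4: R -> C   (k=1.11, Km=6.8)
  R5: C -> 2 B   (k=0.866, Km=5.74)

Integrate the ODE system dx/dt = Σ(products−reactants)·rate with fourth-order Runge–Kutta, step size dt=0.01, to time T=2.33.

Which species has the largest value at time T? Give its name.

RK4 with dt=0.01: 233 steps to T=2.33. Trajectory (selected grid times):
t=0.00: B=15.02 X=6.28 R=12.77 C=7.11
t=0.26: B=15.29 X=6.46 R=12.42 C=7.26
t=0.52: B=15.55 X=6.64 R=12.08 C=7.40
t=0.78: B=15.82 X=6.82 R=11.73 C=7.54
t=1.04: B=16.10 X=7.01 R=11.40 C=7.67
t=1.29: B=16.36 X=7.19 R=11.08 C=7.80
t=1.55: B=16.64 X=7.37 R=10.75 C=7.92
t=1.81: B=16.91 X=7.56 R=10.42 C=8.03
t=2.07: B=17.19 X=7.76 R=10.10 C=8.14
t=2.33: B=17.47 X=7.95 R=9.79 C=8.24
At T=2.33: B=17.47 X=7.95 R=9.79 C=8.24; the largest is B.

Dominant species at T: B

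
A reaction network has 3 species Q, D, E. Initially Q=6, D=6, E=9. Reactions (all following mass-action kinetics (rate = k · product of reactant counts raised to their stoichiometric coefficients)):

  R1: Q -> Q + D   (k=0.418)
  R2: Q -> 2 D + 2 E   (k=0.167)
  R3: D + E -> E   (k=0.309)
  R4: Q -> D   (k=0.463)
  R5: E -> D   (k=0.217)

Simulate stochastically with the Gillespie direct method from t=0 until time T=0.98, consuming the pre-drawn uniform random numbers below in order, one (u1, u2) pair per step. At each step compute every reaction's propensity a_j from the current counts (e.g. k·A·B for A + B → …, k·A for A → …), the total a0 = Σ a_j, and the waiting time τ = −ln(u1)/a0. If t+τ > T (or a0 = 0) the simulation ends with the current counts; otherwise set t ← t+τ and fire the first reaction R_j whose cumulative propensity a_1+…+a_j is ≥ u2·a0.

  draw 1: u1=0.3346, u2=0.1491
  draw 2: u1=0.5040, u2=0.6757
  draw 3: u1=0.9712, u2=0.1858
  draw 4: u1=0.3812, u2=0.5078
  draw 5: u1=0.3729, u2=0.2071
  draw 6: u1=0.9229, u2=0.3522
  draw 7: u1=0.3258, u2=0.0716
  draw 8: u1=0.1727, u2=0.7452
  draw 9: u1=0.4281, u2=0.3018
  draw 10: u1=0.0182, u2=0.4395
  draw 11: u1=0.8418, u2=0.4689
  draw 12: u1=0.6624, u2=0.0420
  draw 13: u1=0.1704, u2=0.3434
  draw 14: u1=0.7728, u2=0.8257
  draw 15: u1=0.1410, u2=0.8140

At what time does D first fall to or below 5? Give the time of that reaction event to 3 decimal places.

t=0.000: Q=6 D=6 E=9
Draw 1: a1=2.508, a2=1.002, a3=16.686, a4=2.778, a5=1.953, a0=24.927; τ=−ln(0.3346)/24.927=0.044 → t=0.044; u2·a0=0.1491·24.927=3.717; a1+a2=3.510 < 3.717 ≤ a1+…+a3=20.196 → R3 fires; Q=6 D=5 E=9
Draw 2: a1=2.508, a2=1.002, a3=13.905, a4=2.778, a5=1.953, a0=22.146; τ=−ln(0.5040)/22.146=0.031 → t=0.075; u2·a0=0.6757·22.146=14.964; a1+a2=3.510 < 14.964 ≤ a1+…+a3=17.415 → R3 fires; Q=6 D=4 E=9
Draw 3: a1=2.508, a2=1.002, a3=11.124, a4=2.778, a5=1.953, a0=19.365; τ=−ln(0.9712)/19.365=0.002 → t=0.076; u2·a0=0.1858·19.365=3.598; a1+a2=3.510 < 3.598 ≤ a1+…+a3=14.634 → R3 fires; Q=6 D=3 E=9
Draw 4: a1=2.508, a2=1.002, a3=8.343, a4=2.778, a5=1.953, a0=16.584; τ=−ln(0.3812)/16.584=0.058 → t=0.135; u2·a0=0.5078·16.584=8.421; a1+a2=3.510 < 8.421 ≤ a1+…+a3=11.853 → R3 fires; Q=6 D=2 E=9
Draw 5: a1=2.508, a2=1.002, a3=5.562, a4=2.778, a5=1.953, a0=13.803; τ=−ln(0.3729)/13.803=0.071 → t=0.206; u2·a0=0.2071·13.803=2.859; a1=2.508 < 2.859 ≤ a1+a2=3.510 → R2 fires; Q=5 D=4 E=11
Draw 6: a1=2.090, a2=0.835, a3=13.596, a4=2.315, a5=2.387, a0=21.223; τ=−ln(0.9229)/21.223=0.004 → t=0.210; u2·a0=0.3522·21.223=7.475; a1+a2=2.925 < 7.475 ≤ a1+…+a3=16.521 → R3 fires; Q=5 D=3 E=11
Draw 7: a1=2.090, a2=0.835, a3=10.197, a4=2.315, a5=2.387, a0=17.824; τ=−ln(0.3258)/17.824=0.063 → t=0.273; u2·a0=0.0716·17.824=1.276 ≤ a1=2.090 → R1 fires; Q=5 D=4 E=11
Draw 8: a1=2.090, a2=0.835, a3=13.596, a4=2.315, a5=2.387, a0=21.223; τ=−ln(0.1727)/21.223=0.083 → t=0.355; u2·a0=0.7452·21.223=15.815; a1+a2=2.925 < 15.815 ≤ a1+…+a3=16.521 → R3 fires; Q=5 D=3 E=11
Draw 9: a1=2.090, a2=0.835, a3=10.197, a4=2.315, a5=2.387, a0=17.824; τ=−ln(0.4281)/17.824=0.048 → t=0.403; u2·a0=0.3018·17.824=5.379; a1+a2=2.925 < 5.379 ≤ a1+…+a3=13.122 → R3 fires; Q=5 D=2 E=11
Draw 10: a1=2.090, a2=0.835, a3=6.798, a4=2.315, a5=2.387, a0=14.425; τ=−ln(0.0182)/14.425=0.278 → t=0.681; u2·a0=0.4395·14.425=6.340; a1+a2=2.925 < 6.340 ≤ a1+…+a3=9.723 → R3 fires; Q=5 D=1 E=11
Draw 11: a1=2.090, a2=0.835, a3=3.399, a4=2.315, a5=2.387, a0=11.026; τ=−ln(0.8418)/11.026=0.016 → t=0.696; u2·a0=0.4689·11.026=5.170; a1+a2=2.925 < 5.170 ≤ a1+…+a3=6.324 → R3 fires; Q=5 D=0 E=11
Draw 12: a1=2.090, a2=0.835, a3=0.000, a4=2.315, a5=2.387, a0=7.627; τ=−ln(0.6624)/7.627=0.054 → t=0.750; u2·a0=0.0420·7.627=0.320 ≤ a1=2.090 → R1 fires; Q=5 D=1 E=11
Draw 13: a1=2.090, a2=0.835, a3=3.399, a4=2.315, a5=2.387, a0=11.026; τ=−ln(0.1704)/11.026=0.160 → t=0.911; u2·a0=0.3434·11.026=3.786; a1+a2=2.925 < 3.786 ≤ a1+…+a3=6.324 → R3 fires; Q=5 D=0 E=11
Draw 14: a1=2.090, a2=0.835, a3=0.000, a4=2.315, a5=2.387, a0=7.627; τ=−ln(0.7728)/7.627=0.034 → t=0.945; u2·a0=0.8257·7.627=6.298; a1+…+a4=5.240 < 6.298 ≤ a1+…+a5=7.627 → R5 fires; Q=5 D=1 E=10
Draw 15: a1=2.090, a2=0.835, a3=3.090, a4=2.315, a5=2.170, a0=10.500; τ=−ln(0.1410)/10.500=0.187 → t=1.131 > T=0.98: stop.
D first becomes ≤ 5 when it reaches 5 at the event at t=0.044.

Threshold first reached at t = 0.044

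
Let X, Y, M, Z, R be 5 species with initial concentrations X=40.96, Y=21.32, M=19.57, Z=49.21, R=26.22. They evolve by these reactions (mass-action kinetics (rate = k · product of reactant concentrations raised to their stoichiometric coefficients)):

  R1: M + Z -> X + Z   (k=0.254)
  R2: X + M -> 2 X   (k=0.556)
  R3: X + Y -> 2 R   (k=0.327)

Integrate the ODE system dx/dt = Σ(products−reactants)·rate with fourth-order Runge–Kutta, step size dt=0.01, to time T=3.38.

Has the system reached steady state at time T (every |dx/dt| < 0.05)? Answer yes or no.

RK4 with dt=0.01: 338 steps to T=3.38. Trajectory (selected grid times):
t=0.00: X=40.96 Y=21.32 M=19.57 Z=49.21 R=26.22
t=0.38: X=39.33 Y=0.12 M=0.00 Z=49.21 R=68.62
t=0.75: X=39.21 Y=0.00 M=0.00 Z=49.21 R=68.86
t=1.13: X=39.21 Y=0.00 M=0.00 Z=49.21 R=68.86
t=1.50: X=39.21 Y=0.00 M=0.00 Z=49.21 R=68.86
t=1.88: X=39.21 Y=0.00 M=0.00 Z=49.21 R=68.86
t=2.25: X=39.21 Y=0.00 M=0.00 Z=49.21 R=68.86
t=2.63: X=39.21 Y=0.00 M=0.00 Z=49.21 R=68.86
t=3.00: X=39.21 Y=0.00 M=0.00 Z=49.21 R=68.86
t=3.38: X=39.21 Y=0.00 M=0.00 Z=49.21 R=68.86
Rates at T: R1=0.0000, R2=0.0000, R3=0.0000
dx/dt at T (Σ net stoichiometry × rate): X=-0.0000, Y=-0.0000, M=-0.0000, Z=+0.0000, R=+0.0000
Largest |dx/dt| is |+0.0000| (R) < 0.05 → steady.

Steady state at T: yes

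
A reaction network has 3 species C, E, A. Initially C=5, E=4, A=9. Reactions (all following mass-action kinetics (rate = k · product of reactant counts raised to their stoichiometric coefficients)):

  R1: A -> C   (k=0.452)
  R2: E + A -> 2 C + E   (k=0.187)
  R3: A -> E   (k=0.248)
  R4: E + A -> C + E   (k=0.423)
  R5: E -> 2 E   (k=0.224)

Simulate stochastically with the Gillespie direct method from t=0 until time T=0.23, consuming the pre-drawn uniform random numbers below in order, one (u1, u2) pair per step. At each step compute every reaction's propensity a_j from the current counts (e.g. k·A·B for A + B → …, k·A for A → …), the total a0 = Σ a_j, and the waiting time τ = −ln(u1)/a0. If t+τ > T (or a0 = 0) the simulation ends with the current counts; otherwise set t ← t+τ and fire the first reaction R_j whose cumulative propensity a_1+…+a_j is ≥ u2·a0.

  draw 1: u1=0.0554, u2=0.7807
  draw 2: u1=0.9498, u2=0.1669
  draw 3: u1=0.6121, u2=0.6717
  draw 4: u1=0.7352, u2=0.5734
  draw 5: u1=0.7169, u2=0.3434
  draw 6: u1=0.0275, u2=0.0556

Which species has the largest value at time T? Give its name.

Dominant species at T: C

t=0.000: C=5 E=4 A=9
Draw 1: a1=4.068, a2=6.732, a3=2.232, a4=15.228, a5=0.896, a0=29.156; τ=−ln(0.0554)/29.156=0.099 → t=0.099; u2·a0=0.7807·29.156=22.762; a1+…+a3=13.032 < 22.762 ≤ a1+…+a4=28.260 → R4 fires; C=6 E=4 A=8
Draw 2: a1=3.616, a2=5.984, a3=1.984, a4=13.536, a5=0.896, a0=26.016; τ=−ln(0.9498)/26.016=0.002 → t=0.101; u2·a0=0.1669·26.016=4.342; a1=3.616 < 4.342 ≤ a1+a2=9.600 → R2 fires; C=8 E=4 A=7
Draw 3: a1=3.164, a2=5.236, a3=1.736, a4=11.844, a5=0.896, a0=22.876; τ=−ln(0.6121)/22.876=0.021 → t=0.123; u2·a0=0.6717·22.876=15.366; a1+…+a3=10.136 < 15.366 ≤ a1+…+a4=21.980 → R4 fires; C=9 E=4 A=6
Draw 4: a1=2.712, a2=4.488, a3=1.488, a4=10.152, a5=0.896, a0=19.736; τ=−ln(0.7352)/19.736=0.016 → t=0.138; u2·a0=0.5734·19.736=11.317; a1+…+a3=8.688 < 11.317 ≤ a1+…+a4=18.840 → R4 fires; C=10 E=4 A=5
Draw 5: a1=2.260, a2=3.740, a3=1.240, a4=8.460, a5=0.896, a0=16.596; τ=−ln(0.7169)/16.596=0.020 → t=0.158; u2·a0=0.3434·16.596=5.699; a1=2.260 < 5.699 ≤ a1+a2=6.000 → R2 fires; C=12 E=4 A=4
Draw 6: a1=1.808, a2=2.992, a3=0.992, a4=6.768, a5=0.896, a0=13.456; τ=−ln(0.0275)/13.456=0.267 → t=0.425 > T=0.23: stop.
At T=0.23: C=12 E=4 A=4; the largest is C.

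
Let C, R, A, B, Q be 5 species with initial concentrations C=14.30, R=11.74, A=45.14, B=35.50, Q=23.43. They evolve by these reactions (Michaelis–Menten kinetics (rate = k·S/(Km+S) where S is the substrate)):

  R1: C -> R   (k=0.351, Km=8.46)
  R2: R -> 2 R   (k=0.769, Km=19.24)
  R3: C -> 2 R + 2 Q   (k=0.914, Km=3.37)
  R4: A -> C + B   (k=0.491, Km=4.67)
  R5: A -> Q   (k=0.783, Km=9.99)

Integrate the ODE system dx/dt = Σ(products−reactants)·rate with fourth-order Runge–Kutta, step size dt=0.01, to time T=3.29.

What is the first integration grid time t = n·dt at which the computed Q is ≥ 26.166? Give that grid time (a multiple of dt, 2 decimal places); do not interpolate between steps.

Threshold first reached at t = 1.30

RK4 with dt=0.01: 329 steps to T=3.29. Trajectory (selected grid times):
t=0.00: C=14.30 R=11.74 A=45.14 B=35.50 Q=23.43
t=0.37: C=14.11 R=12.48 A=44.74 B=35.66 Q=24.21
t=0.73: C=13.93 R=13.20 A=44.35 B=35.82 Q=24.97
t=1.10: C=13.74 R=13.94 A=43.95 B=35.99 Q=25.75
t=1.29: C=13.64 R=14.32 A=43.74 B=36.07 Q=26.15
t=1.30: C=13.64 R=14.34 A=43.73 B=36.08 Q=26.18
t=1.46: C=13.56 R=14.66 A=43.56 B=36.15 Q=26.51
t=1.83: C=13.37 R=15.41 A=43.16 B=36.31 Q=27.29
t=2.19: C=13.19 R=16.14 A=42.77 B=36.47 Q=28.04
t=2.56: C=13.00 R=16.88 A=42.37 B=36.64 Q=28.81
t=2.92: C=12.83 R=17.61 A=41.99 B=36.79 Q=29.56
t=3.29: C=12.64 R=18.36 A=41.59 B=36.96 Q=30.33
Q(1.29)=26.154 < 26.166 but Q(1.30)=26.175 ≥ 26.166, so the first grid time is t=1.30.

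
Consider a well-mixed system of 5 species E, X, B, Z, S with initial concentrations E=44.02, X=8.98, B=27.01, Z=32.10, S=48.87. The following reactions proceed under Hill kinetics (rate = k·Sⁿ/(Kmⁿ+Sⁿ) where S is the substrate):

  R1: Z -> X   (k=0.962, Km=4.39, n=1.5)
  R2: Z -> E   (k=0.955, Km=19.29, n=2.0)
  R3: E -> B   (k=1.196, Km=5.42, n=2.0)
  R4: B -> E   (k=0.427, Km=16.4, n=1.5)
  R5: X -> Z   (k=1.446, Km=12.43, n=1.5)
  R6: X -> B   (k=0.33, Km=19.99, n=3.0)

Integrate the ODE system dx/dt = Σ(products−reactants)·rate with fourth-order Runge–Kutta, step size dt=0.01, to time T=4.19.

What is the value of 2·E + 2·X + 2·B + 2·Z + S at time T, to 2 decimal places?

Check how each reaction changes W = 2·E + 2·X + 2·B + 2·Z + S (weight of products minus weight of reactants):
R1: Z -> X: (2·1) − (2·1) = 2 − 2 = 0
R2: Z -> E: (2·1) − (2·1) = 2 − 2 = 0
R3: E -> B: (2·1) − (2·1) = 2 − 2 = 0
R4: B -> E: (2·1) − (2·1) = 2 − 2 = 0
R5: X -> Z: (2·1) − (2·1) = 2 − 2 = 0
R6: X -> B: (2·1) − (2·1) = 2 − 2 = 0
Every reaction leaves W unchanged, so W is conserved and no simulation is needed: W(T) = W(0) = 2·44.02 + 2·8.98 + 2·27.01 + 2·32.10 + 48.87 = 273.09

Value at T = 273.09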